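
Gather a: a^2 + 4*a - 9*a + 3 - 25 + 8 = a^2 - 5*a - 14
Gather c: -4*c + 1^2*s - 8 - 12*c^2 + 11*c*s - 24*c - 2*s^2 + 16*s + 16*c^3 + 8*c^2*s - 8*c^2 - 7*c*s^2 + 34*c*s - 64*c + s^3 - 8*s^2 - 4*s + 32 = 16*c^3 + c^2*(8*s - 20) + c*(-7*s^2 + 45*s - 92) + s^3 - 10*s^2 + 13*s + 24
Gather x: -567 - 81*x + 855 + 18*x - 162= 126 - 63*x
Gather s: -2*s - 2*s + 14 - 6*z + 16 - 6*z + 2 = -4*s - 12*z + 32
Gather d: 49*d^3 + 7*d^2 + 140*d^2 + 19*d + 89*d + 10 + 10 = 49*d^3 + 147*d^2 + 108*d + 20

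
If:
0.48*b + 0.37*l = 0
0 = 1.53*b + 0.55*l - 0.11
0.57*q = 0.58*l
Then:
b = 0.13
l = -0.17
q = -0.18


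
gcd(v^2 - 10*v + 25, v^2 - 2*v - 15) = v - 5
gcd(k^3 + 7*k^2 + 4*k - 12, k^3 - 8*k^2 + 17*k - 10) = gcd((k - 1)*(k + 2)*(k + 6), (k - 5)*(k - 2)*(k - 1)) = k - 1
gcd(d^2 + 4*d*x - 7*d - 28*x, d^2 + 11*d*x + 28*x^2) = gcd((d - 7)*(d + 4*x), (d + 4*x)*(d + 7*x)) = d + 4*x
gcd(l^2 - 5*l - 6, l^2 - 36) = l - 6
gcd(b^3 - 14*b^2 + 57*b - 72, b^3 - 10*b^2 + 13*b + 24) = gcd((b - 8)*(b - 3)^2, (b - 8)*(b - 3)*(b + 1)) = b^2 - 11*b + 24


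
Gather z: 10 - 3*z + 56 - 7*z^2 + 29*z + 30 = -7*z^2 + 26*z + 96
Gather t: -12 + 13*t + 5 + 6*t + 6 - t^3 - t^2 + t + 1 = -t^3 - t^2 + 20*t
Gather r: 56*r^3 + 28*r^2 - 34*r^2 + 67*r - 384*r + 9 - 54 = 56*r^3 - 6*r^2 - 317*r - 45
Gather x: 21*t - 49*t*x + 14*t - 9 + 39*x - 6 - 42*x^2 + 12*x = 35*t - 42*x^2 + x*(51 - 49*t) - 15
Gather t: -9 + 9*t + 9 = 9*t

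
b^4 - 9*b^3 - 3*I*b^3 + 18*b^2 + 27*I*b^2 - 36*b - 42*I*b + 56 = (b - 7)*(b - 2)*(b - 4*I)*(b + I)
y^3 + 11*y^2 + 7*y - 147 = (y - 3)*(y + 7)^2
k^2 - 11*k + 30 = (k - 6)*(k - 5)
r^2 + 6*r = r*(r + 6)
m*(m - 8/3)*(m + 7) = m^3 + 13*m^2/3 - 56*m/3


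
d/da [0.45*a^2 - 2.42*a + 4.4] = 0.9*a - 2.42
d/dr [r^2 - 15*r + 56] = 2*r - 15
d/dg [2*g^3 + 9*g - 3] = 6*g^2 + 9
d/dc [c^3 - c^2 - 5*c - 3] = 3*c^2 - 2*c - 5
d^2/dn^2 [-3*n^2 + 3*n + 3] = -6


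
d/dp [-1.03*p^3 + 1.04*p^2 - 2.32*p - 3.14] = -3.09*p^2 + 2.08*p - 2.32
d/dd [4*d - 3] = 4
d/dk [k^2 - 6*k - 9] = 2*k - 6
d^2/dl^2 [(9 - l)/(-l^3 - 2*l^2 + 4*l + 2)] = 2*(3*l^5 - 48*l^4 - 136*l^3 + 12*l^2 + 174*l - 188)/(l^9 + 6*l^8 - 46*l^6 - 24*l^5 + 120*l^4 + 44*l^3 - 72*l^2 - 48*l - 8)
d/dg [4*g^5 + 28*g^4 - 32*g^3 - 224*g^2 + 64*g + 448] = 20*g^4 + 112*g^3 - 96*g^2 - 448*g + 64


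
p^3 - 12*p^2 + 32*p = p*(p - 8)*(p - 4)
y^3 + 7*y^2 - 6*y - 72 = (y - 3)*(y + 4)*(y + 6)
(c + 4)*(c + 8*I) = c^2 + 4*c + 8*I*c + 32*I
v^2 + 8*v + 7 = (v + 1)*(v + 7)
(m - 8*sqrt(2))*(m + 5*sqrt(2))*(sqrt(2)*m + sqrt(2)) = sqrt(2)*m^3 - 6*m^2 + sqrt(2)*m^2 - 80*sqrt(2)*m - 6*m - 80*sqrt(2)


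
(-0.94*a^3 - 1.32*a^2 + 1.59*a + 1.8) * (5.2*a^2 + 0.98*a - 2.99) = -4.888*a^5 - 7.7852*a^4 + 9.785*a^3 + 14.865*a^2 - 2.9901*a - 5.382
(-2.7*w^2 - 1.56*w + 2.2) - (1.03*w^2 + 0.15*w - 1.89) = -3.73*w^2 - 1.71*w + 4.09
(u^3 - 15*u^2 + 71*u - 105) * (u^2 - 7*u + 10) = u^5 - 22*u^4 + 186*u^3 - 752*u^2 + 1445*u - 1050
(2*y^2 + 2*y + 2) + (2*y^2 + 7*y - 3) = 4*y^2 + 9*y - 1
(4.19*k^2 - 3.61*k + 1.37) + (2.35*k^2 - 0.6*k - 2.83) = 6.54*k^2 - 4.21*k - 1.46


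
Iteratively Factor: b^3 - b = (b - 1)*(b^2 + b) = (b - 1)*(b + 1)*(b)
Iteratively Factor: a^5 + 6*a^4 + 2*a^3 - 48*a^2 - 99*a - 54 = (a - 3)*(a^4 + 9*a^3 + 29*a^2 + 39*a + 18) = (a - 3)*(a + 1)*(a^3 + 8*a^2 + 21*a + 18) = (a - 3)*(a + 1)*(a + 2)*(a^2 + 6*a + 9) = (a - 3)*(a + 1)*(a + 2)*(a + 3)*(a + 3)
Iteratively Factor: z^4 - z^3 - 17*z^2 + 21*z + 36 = (z + 1)*(z^3 - 2*z^2 - 15*z + 36) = (z - 3)*(z + 1)*(z^2 + z - 12) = (z - 3)*(z + 1)*(z + 4)*(z - 3)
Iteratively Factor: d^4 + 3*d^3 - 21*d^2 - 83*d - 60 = (d - 5)*(d^3 + 8*d^2 + 19*d + 12) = (d - 5)*(d + 1)*(d^2 + 7*d + 12) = (d - 5)*(d + 1)*(d + 3)*(d + 4)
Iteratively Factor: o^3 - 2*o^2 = (o)*(o^2 - 2*o) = o*(o - 2)*(o)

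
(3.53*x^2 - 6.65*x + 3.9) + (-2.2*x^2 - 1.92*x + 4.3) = 1.33*x^2 - 8.57*x + 8.2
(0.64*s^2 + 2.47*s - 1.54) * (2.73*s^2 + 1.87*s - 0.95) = 1.7472*s^4 + 7.9399*s^3 - 0.193299999999999*s^2 - 5.2263*s + 1.463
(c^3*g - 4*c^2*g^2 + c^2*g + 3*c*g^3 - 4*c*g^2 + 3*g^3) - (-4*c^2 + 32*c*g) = c^3*g - 4*c^2*g^2 + c^2*g + 4*c^2 + 3*c*g^3 - 4*c*g^2 - 32*c*g + 3*g^3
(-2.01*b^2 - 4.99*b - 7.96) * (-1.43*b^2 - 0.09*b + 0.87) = 2.8743*b^4 + 7.3166*b^3 + 10.0832*b^2 - 3.6249*b - 6.9252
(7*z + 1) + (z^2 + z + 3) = z^2 + 8*z + 4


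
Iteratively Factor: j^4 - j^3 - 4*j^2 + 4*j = (j)*(j^3 - j^2 - 4*j + 4) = j*(j - 2)*(j^2 + j - 2) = j*(j - 2)*(j + 2)*(j - 1)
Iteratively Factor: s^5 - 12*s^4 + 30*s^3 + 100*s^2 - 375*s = (s)*(s^4 - 12*s^3 + 30*s^2 + 100*s - 375) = s*(s - 5)*(s^3 - 7*s^2 - 5*s + 75) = s*(s - 5)^2*(s^2 - 2*s - 15) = s*(s - 5)^3*(s + 3)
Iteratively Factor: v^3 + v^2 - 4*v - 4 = (v - 2)*(v^2 + 3*v + 2) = (v - 2)*(v + 1)*(v + 2)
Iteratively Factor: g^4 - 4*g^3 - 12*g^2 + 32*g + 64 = (g + 2)*(g^3 - 6*g^2 + 32) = (g - 4)*(g + 2)*(g^2 - 2*g - 8) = (g - 4)^2*(g + 2)*(g + 2)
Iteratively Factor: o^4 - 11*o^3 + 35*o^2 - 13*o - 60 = (o + 1)*(o^3 - 12*o^2 + 47*o - 60) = (o - 3)*(o + 1)*(o^2 - 9*o + 20) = (o - 4)*(o - 3)*(o + 1)*(o - 5)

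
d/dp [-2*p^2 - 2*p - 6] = -4*p - 2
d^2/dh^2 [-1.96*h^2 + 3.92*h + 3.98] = -3.92000000000000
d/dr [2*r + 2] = 2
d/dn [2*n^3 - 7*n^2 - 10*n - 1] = 6*n^2 - 14*n - 10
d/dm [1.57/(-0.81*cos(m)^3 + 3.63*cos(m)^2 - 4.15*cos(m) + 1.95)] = (-3.8151*cos(m)^2 + 11.3982*cos(m) - 6.5155)*sin(m)/(0.81*cos(m)^3 - 3.63*cos(m)^2 + 4.15*cos(m) - 1.95)^2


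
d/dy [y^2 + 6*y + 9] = 2*y + 6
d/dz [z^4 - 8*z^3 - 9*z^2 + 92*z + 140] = 4*z^3 - 24*z^2 - 18*z + 92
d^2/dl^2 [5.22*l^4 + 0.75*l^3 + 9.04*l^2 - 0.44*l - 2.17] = 62.64*l^2 + 4.5*l + 18.08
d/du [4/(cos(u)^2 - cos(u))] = 4*(-sin(u)/cos(u)^2 + 2*tan(u))/(cos(u) - 1)^2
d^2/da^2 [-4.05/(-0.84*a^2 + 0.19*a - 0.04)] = (-5.71536*a^2 + 1.29276*a + 4.05*(1.68*a - 0.19)*(3.36*a - 0.38) - 0.27216)/(0.84*a^2 - 0.19*a + 0.04)^3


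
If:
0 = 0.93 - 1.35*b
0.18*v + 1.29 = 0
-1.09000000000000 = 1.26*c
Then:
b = 0.69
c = -0.87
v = -7.17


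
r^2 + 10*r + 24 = (r + 4)*(r + 6)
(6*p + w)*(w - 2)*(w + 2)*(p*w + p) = 6*p^2*w^3 + 6*p^2*w^2 - 24*p^2*w - 24*p^2 + p*w^4 + p*w^3 - 4*p*w^2 - 4*p*w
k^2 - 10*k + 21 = (k - 7)*(k - 3)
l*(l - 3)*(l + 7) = l^3 + 4*l^2 - 21*l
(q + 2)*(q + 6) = q^2 + 8*q + 12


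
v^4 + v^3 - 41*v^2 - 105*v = v*(v - 7)*(v + 3)*(v + 5)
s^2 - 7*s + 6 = (s - 6)*(s - 1)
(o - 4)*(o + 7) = o^2 + 3*o - 28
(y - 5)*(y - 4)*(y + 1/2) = y^3 - 17*y^2/2 + 31*y/2 + 10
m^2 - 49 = (m - 7)*(m + 7)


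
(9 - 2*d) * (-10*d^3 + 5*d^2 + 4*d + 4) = 20*d^4 - 100*d^3 + 37*d^2 + 28*d + 36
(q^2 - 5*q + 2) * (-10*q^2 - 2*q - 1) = -10*q^4 + 48*q^3 - 11*q^2 + q - 2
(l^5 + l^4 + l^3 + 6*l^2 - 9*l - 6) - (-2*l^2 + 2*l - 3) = l^5 + l^4 + l^3 + 8*l^2 - 11*l - 3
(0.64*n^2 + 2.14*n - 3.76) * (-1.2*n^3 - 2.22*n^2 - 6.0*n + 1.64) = -0.768*n^5 - 3.9888*n^4 - 4.0788*n^3 - 3.4432*n^2 + 26.0696*n - 6.1664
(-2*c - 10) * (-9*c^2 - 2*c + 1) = 18*c^3 + 94*c^2 + 18*c - 10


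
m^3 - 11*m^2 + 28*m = m*(m - 7)*(m - 4)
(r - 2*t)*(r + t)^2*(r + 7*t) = r^4 + 7*r^3*t - 3*r^2*t^2 - 23*r*t^3 - 14*t^4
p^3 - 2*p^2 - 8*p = p*(p - 4)*(p + 2)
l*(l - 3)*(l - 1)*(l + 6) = l^4 + 2*l^3 - 21*l^2 + 18*l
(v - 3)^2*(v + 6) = v^3 - 27*v + 54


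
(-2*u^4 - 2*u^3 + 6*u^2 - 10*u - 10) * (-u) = 2*u^5 + 2*u^4 - 6*u^3 + 10*u^2 + 10*u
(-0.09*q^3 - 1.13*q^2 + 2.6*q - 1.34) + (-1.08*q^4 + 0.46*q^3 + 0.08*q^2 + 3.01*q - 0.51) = -1.08*q^4 + 0.37*q^3 - 1.05*q^2 + 5.61*q - 1.85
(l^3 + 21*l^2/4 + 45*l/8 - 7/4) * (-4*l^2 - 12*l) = -4*l^5 - 33*l^4 - 171*l^3/2 - 121*l^2/2 + 21*l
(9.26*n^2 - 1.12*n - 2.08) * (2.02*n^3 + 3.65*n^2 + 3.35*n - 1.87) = 18.7052*n^5 + 31.5366*n^4 + 22.7314*n^3 - 28.6602*n^2 - 4.8736*n + 3.8896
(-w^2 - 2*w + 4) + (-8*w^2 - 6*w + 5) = -9*w^2 - 8*w + 9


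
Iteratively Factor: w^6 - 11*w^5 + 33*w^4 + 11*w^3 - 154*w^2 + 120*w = (w + 2)*(w^5 - 13*w^4 + 59*w^3 - 107*w^2 + 60*w) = (w - 5)*(w + 2)*(w^4 - 8*w^3 + 19*w^2 - 12*w) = (w - 5)*(w - 3)*(w + 2)*(w^3 - 5*w^2 + 4*w) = (w - 5)*(w - 4)*(w - 3)*(w + 2)*(w^2 - w) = (w - 5)*(w - 4)*(w - 3)*(w - 1)*(w + 2)*(w)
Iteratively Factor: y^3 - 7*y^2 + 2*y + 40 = (y + 2)*(y^2 - 9*y + 20) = (y - 5)*(y + 2)*(y - 4)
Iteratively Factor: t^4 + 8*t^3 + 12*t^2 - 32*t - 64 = (t + 4)*(t^3 + 4*t^2 - 4*t - 16) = (t + 4)^2*(t^2 - 4) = (t + 2)*(t + 4)^2*(t - 2)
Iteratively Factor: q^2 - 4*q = (q)*(q - 4)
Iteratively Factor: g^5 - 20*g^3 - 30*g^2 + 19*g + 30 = (g - 5)*(g^4 + 5*g^3 + 5*g^2 - 5*g - 6) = (g - 5)*(g + 3)*(g^3 + 2*g^2 - g - 2) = (g - 5)*(g + 2)*(g + 3)*(g^2 - 1) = (g - 5)*(g + 1)*(g + 2)*(g + 3)*(g - 1)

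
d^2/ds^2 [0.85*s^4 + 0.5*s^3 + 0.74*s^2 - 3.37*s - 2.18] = 10.2*s^2 + 3.0*s + 1.48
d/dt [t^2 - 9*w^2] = 2*t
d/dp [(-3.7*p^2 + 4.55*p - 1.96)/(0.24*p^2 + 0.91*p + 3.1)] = (-4.459*p^2 - 21.9992*p + 15.8886)/(0.0576*p^4 + 0.4368*p^3 + 2.3161*p^2 + 5.642*p + 9.61)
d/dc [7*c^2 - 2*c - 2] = 14*c - 2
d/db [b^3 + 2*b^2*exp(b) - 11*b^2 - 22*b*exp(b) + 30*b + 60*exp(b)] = 2*b^2*exp(b) + 3*b^2 - 18*b*exp(b) - 22*b + 38*exp(b) + 30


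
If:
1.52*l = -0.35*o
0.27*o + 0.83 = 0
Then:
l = 0.71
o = -3.07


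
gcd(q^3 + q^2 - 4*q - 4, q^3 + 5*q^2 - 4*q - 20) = q^2 - 4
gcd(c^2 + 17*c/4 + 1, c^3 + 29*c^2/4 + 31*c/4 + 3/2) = c + 1/4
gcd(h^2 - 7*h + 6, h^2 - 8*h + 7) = h - 1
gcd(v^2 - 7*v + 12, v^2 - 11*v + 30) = 1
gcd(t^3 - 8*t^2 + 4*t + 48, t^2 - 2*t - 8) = t^2 - 2*t - 8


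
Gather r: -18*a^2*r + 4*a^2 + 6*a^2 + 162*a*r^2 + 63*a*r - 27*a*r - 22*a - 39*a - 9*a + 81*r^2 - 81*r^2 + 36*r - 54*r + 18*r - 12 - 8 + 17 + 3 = 10*a^2 + 162*a*r^2 - 70*a + r*(-18*a^2 + 36*a)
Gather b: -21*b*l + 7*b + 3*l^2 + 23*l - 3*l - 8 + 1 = b*(7 - 21*l) + 3*l^2 + 20*l - 7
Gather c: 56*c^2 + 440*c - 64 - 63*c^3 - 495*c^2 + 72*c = -63*c^3 - 439*c^2 + 512*c - 64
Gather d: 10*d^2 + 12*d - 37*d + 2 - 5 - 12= 10*d^2 - 25*d - 15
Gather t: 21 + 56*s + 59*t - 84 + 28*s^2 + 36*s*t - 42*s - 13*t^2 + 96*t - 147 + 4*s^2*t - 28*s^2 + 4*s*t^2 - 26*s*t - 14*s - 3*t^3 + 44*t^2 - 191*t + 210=-3*t^3 + t^2*(4*s + 31) + t*(4*s^2 + 10*s - 36)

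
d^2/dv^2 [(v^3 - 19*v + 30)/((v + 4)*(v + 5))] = 84/(v^3 + 12*v^2 + 48*v + 64)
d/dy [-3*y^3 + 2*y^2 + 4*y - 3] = -9*y^2 + 4*y + 4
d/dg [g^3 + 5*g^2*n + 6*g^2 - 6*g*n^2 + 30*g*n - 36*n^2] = 3*g^2 + 10*g*n + 12*g - 6*n^2 + 30*n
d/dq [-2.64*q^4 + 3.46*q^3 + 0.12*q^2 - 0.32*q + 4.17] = -10.56*q^3 + 10.38*q^2 + 0.24*q - 0.32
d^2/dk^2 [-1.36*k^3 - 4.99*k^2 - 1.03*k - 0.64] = -8.16*k - 9.98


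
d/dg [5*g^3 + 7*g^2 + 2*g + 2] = 15*g^2 + 14*g + 2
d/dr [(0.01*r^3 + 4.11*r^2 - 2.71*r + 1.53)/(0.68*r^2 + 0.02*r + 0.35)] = (0.0068*r^4 + 0.000399999999999956*r^3 + 1.9355*r^2 + 0.7962*r - 0.9791)/(0.4624*r^4 + 0.0272*r^3 + 0.4764*r^2 + 0.014*r + 0.1225)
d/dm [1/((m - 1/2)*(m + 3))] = 2*(-4*m - 5)/(4*m^4 + 20*m^3 + 13*m^2 - 30*m + 9)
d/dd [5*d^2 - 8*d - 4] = 10*d - 8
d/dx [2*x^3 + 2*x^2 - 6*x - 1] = 6*x^2 + 4*x - 6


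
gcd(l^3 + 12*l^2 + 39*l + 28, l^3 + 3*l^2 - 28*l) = l + 7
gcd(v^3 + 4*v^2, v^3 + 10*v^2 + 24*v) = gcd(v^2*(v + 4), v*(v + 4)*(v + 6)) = v^2 + 4*v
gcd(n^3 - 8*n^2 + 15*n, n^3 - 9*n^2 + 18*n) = n^2 - 3*n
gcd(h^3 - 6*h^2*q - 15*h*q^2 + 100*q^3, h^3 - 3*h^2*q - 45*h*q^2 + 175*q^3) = h^2 - 10*h*q + 25*q^2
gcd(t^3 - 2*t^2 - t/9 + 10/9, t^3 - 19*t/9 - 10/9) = t^2 - t - 10/9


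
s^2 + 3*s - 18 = (s - 3)*(s + 6)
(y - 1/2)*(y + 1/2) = y^2 - 1/4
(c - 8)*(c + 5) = c^2 - 3*c - 40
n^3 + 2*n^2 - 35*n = n*(n - 5)*(n + 7)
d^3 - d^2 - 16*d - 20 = (d - 5)*(d + 2)^2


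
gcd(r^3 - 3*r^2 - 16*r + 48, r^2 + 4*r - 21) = r - 3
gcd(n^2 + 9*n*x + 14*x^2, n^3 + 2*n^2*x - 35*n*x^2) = n + 7*x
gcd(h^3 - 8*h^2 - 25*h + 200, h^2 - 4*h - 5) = h - 5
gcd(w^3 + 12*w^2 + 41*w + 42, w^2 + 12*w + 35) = w + 7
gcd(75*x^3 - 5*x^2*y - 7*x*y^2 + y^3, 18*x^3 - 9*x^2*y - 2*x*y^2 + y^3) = 3*x + y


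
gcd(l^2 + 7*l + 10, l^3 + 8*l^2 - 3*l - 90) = l + 5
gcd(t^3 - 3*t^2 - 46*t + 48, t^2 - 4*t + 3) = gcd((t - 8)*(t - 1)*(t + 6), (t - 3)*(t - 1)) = t - 1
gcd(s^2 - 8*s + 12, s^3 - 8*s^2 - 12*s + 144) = s - 6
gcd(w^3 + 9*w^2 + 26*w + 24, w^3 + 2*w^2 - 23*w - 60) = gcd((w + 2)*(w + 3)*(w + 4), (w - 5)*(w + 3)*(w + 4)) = w^2 + 7*w + 12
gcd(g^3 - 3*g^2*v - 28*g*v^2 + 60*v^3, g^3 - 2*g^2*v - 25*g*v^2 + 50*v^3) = -g^2 - 3*g*v + 10*v^2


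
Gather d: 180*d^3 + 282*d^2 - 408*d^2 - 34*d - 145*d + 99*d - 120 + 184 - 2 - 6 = 180*d^3 - 126*d^2 - 80*d + 56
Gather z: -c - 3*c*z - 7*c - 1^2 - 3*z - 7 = -8*c + z*(-3*c - 3) - 8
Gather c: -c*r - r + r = -c*r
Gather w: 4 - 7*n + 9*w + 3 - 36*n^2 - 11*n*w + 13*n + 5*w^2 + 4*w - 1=-36*n^2 + 6*n + 5*w^2 + w*(13 - 11*n) + 6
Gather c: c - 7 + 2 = c - 5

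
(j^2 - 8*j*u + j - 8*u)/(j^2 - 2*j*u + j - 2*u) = (-j + 8*u)/(-j + 2*u)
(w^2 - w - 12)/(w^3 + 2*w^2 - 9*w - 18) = (w - 4)/(w^2 - w - 6)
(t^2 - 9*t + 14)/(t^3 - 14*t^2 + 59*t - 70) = 1/(t - 5)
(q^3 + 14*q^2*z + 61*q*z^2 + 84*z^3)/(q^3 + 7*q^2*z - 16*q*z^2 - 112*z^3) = (-q - 3*z)/(-q + 4*z)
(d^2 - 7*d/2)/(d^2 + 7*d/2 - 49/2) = d/(d + 7)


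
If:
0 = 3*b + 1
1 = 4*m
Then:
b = -1/3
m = 1/4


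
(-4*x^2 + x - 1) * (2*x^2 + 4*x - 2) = -8*x^4 - 14*x^3 + 10*x^2 - 6*x + 2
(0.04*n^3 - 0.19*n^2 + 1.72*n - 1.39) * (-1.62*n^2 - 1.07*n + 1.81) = -0.0648*n^5 + 0.265*n^4 - 2.5107*n^3 + 0.0674999999999997*n^2 + 4.6005*n - 2.5159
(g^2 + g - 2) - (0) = g^2 + g - 2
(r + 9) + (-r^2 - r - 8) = 1 - r^2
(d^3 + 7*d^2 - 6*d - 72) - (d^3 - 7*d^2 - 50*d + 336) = 14*d^2 + 44*d - 408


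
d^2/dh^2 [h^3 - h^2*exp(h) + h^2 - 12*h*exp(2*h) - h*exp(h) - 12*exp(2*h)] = -h^2*exp(h) - 48*h*exp(2*h) - 5*h*exp(h) + 6*h - 96*exp(2*h) - 4*exp(h) + 2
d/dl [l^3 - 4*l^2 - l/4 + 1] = 3*l^2 - 8*l - 1/4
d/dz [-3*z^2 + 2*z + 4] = 2 - 6*z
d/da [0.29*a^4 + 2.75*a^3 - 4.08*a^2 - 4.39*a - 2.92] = 1.16*a^3 + 8.25*a^2 - 8.16*a - 4.39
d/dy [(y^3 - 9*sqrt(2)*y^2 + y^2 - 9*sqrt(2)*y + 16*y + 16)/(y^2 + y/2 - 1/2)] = 2*(2*y^2 - 2*y - 32 + 9*sqrt(2))/(4*y^2 - 4*y + 1)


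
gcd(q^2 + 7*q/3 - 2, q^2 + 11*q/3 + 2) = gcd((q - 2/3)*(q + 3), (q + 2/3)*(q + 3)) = q + 3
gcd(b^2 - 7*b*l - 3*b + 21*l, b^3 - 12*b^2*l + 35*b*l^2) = b - 7*l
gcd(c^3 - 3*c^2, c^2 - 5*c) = c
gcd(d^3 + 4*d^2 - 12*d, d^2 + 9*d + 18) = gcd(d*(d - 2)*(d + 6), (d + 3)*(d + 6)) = d + 6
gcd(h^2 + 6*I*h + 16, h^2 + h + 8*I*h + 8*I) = h + 8*I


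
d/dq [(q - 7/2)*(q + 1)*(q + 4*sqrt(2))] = 3*q^2 - 5*q + 8*sqrt(2)*q - 10*sqrt(2) - 7/2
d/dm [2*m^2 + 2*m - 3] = 4*m + 2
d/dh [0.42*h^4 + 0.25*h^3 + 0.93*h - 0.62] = 1.68*h^3 + 0.75*h^2 + 0.93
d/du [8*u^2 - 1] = 16*u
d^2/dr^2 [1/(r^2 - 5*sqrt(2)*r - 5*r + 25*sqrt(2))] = 2*(-r^2 + 5*r + 5*sqrt(2)*r + (-2*r + 5 + 5*sqrt(2))^2 - 25*sqrt(2))/(r^2 - 5*sqrt(2)*r - 5*r + 25*sqrt(2))^3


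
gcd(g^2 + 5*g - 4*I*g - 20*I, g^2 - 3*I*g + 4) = g - 4*I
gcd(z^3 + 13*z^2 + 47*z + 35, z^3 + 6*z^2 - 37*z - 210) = z^2 + 12*z + 35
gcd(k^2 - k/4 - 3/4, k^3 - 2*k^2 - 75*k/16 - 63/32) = k + 3/4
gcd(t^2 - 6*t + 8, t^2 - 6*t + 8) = t^2 - 6*t + 8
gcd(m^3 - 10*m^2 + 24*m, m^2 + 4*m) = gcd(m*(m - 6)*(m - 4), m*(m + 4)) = m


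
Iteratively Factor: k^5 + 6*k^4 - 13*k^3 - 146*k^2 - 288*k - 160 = (k + 4)*(k^4 + 2*k^3 - 21*k^2 - 62*k - 40) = (k + 4)^2*(k^3 - 2*k^2 - 13*k - 10) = (k - 5)*(k + 4)^2*(k^2 + 3*k + 2) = (k - 5)*(k + 2)*(k + 4)^2*(k + 1)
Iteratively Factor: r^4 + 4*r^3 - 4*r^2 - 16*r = (r + 4)*(r^3 - 4*r) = r*(r + 4)*(r^2 - 4) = r*(r + 2)*(r + 4)*(r - 2)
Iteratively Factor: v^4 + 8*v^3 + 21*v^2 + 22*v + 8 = (v + 1)*(v^3 + 7*v^2 + 14*v + 8) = (v + 1)*(v + 2)*(v^2 + 5*v + 4) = (v + 1)*(v + 2)*(v + 4)*(v + 1)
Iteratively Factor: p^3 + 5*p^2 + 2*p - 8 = (p - 1)*(p^2 + 6*p + 8) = (p - 1)*(p + 2)*(p + 4)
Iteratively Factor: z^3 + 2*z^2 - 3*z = (z - 1)*(z^2 + 3*z) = z*(z - 1)*(z + 3)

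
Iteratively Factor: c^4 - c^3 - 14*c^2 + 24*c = (c + 4)*(c^3 - 5*c^2 + 6*c) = c*(c + 4)*(c^2 - 5*c + 6) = c*(c - 3)*(c + 4)*(c - 2)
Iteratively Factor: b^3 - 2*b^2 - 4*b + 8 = (b + 2)*(b^2 - 4*b + 4) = (b - 2)*(b + 2)*(b - 2)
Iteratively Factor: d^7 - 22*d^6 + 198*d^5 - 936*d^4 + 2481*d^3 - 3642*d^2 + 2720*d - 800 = (d - 1)*(d^6 - 21*d^5 + 177*d^4 - 759*d^3 + 1722*d^2 - 1920*d + 800) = (d - 4)*(d - 1)*(d^5 - 17*d^4 + 109*d^3 - 323*d^2 + 430*d - 200) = (d - 4)^2*(d - 1)*(d^4 - 13*d^3 + 57*d^2 - 95*d + 50) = (d - 4)^2*(d - 1)^2*(d^3 - 12*d^2 + 45*d - 50) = (d - 5)*(d - 4)^2*(d - 1)^2*(d^2 - 7*d + 10) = (d - 5)*(d - 4)^2*(d - 2)*(d - 1)^2*(d - 5)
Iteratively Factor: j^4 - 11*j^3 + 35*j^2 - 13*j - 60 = (j + 1)*(j^3 - 12*j^2 + 47*j - 60) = (j - 5)*(j + 1)*(j^2 - 7*j + 12) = (j - 5)*(j - 3)*(j + 1)*(j - 4)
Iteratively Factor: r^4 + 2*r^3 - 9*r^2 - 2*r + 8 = (r - 1)*(r^3 + 3*r^2 - 6*r - 8) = (r - 2)*(r - 1)*(r^2 + 5*r + 4) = (r - 2)*(r - 1)*(r + 4)*(r + 1)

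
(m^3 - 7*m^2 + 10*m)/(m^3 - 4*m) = (m - 5)/(m + 2)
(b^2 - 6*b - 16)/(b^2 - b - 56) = (b + 2)/(b + 7)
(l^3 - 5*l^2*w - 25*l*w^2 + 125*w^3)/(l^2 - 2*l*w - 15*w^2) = (l^2 - 25*w^2)/(l + 3*w)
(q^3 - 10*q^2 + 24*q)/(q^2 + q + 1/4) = 4*q*(q^2 - 10*q + 24)/(4*q^2 + 4*q + 1)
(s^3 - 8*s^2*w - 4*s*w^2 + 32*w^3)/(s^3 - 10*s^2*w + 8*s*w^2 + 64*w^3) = (s - 2*w)/(s - 4*w)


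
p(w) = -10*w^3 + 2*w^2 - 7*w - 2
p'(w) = -30*w^2 + 4*w - 7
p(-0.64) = 5.92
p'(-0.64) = -21.85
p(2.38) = -142.14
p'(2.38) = -167.41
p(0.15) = -3.04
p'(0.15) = -7.08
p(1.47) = -39.73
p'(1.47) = -65.95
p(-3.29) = 398.79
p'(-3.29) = -344.88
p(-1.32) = 33.72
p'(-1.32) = -64.55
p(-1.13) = 22.89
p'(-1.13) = -49.83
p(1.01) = -17.33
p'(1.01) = -33.56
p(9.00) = -7193.00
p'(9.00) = -2401.00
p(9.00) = -7193.00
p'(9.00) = -2401.00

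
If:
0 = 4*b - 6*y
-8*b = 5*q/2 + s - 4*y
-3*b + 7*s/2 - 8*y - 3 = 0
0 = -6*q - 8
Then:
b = 26/81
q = -4/3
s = 394/243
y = 52/243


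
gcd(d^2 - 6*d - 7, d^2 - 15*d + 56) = d - 7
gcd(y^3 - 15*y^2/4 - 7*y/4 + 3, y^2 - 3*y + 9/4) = 1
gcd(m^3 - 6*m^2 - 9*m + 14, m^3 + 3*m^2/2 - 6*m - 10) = m + 2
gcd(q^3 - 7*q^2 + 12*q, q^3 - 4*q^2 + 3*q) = q^2 - 3*q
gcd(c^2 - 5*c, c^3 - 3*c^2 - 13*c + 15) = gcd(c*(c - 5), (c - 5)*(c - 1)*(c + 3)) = c - 5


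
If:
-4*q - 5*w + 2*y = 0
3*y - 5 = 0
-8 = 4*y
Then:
No Solution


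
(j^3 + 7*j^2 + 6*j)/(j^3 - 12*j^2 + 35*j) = (j^2 + 7*j + 6)/(j^2 - 12*j + 35)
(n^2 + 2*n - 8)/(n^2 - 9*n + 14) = (n + 4)/(n - 7)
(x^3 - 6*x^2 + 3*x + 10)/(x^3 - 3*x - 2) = (x - 5)/(x + 1)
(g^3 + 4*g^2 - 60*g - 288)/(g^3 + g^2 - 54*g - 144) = (g + 6)/(g + 3)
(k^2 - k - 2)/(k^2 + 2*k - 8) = (k + 1)/(k + 4)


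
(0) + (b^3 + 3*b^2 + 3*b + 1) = b^3 + 3*b^2 + 3*b + 1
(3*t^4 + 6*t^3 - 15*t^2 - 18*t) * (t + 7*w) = 3*t^5 + 21*t^4*w + 6*t^4 + 42*t^3*w - 15*t^3 - 105*t^2*w - 18*t^2 - 126*t*w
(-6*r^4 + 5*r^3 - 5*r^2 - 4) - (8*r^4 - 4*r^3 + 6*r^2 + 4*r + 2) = -14*r^4 + 9*r^3 - 11*r^2 - 4*r - 6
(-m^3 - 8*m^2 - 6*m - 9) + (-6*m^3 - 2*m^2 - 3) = -7*m^3 - 10*m^2 - 6*m - 12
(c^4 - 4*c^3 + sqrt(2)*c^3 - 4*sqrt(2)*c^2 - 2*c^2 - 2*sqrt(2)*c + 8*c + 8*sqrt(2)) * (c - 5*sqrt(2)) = c^5 - 4*sqrt(2)*c^4 - 4*c^4 - 12*c^3 + 16*sqrt(2)*c^3 + 8*sqrt(2)*c^2 + 48*c^2 - 32*sqrt(2)*c + 20*c - 80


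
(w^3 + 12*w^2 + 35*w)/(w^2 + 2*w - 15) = w*(w + 7)/(w - 3)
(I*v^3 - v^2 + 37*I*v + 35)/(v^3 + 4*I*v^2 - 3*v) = (I*v^3 - v^2 + 37*I*v + 35)/(v*(v^2 + 4*I*v - 3))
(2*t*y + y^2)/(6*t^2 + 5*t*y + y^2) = y/(3*t + y)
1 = 1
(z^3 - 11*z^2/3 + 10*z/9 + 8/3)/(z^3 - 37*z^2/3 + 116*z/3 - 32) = (z + 2/3)/(z - 8)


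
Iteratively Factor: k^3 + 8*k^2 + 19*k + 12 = (k + 1)*(k^2 + 7*k + 12) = (k + 1)*(k + 3)*(k + 4)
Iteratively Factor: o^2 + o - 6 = (o - 2)*(o + 3)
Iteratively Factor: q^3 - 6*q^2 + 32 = (q - 4)*(q^2 - 2*q - 8) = (q - 4)^2*(q + 2)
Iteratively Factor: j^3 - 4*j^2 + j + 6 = (j - 3)*(j^2 - j - 2) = (j - 3)*(j + 1)*(j - 2)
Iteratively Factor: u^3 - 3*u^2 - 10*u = (u + 2)*(u^2 - 5*u) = u*(u + 2)*(u - 5)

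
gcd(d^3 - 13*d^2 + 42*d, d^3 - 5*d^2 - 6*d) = d^2 - 6*d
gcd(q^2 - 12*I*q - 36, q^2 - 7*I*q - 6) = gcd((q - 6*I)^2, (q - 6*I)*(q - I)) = q - 6*I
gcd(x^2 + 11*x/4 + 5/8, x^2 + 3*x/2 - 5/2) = x + 5/2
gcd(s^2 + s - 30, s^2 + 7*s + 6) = s + 6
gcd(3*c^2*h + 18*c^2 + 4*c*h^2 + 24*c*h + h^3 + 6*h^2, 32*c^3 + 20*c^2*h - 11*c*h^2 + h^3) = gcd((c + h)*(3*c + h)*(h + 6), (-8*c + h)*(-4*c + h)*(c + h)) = c + h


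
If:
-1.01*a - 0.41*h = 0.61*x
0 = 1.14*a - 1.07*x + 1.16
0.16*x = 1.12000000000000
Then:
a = 5.55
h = -24.09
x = 7.00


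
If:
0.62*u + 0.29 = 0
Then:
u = -0.47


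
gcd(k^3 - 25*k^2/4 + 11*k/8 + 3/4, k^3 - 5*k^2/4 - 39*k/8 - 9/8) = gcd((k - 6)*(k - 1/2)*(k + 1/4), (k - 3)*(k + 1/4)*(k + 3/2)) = k + 1/4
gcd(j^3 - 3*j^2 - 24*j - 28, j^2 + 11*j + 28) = 1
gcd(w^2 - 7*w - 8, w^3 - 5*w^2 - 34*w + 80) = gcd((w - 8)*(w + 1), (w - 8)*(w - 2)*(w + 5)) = w - 8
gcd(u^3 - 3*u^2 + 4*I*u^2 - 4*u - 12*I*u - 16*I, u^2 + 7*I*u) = 1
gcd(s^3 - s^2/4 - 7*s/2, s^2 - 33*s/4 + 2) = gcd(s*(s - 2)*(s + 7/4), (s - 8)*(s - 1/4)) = 1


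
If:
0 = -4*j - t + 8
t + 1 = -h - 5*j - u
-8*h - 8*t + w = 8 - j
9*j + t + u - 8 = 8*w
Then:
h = -268*w - 9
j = -65*w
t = 260*w + 8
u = 333*w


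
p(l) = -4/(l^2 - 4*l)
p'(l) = -4*(4 - 2*l)/(l^2 - 4*l)^2 = 8*(l - 2)/(l^2*(l - 4)^2)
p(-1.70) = -0.41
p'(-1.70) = -0.32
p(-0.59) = -1.48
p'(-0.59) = -2.83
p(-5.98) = -0.07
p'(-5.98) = -0.02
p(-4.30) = -0.11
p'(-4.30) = -0.04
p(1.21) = 1.18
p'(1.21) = -0.55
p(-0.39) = -2.34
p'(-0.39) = -6.52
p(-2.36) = -0.27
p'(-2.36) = -0.15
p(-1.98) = -0.34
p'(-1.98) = -0.23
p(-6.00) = -0.07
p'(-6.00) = -0.02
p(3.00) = 1.33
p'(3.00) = 0.89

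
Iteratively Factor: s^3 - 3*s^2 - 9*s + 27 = (s - 3)*(s^2 - 9) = (s - 3)^2*(s + 3)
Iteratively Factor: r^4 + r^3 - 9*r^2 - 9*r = (r - 3)*(r^3 + 4*r^2 + 3*r) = (r - 3)*(r + 3)*(r^2 + r) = r*(r - 3)*(r + 3)*(r + 1)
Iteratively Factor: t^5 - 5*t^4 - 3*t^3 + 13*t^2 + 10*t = (t - 5)*(t^4 - 3*t^2 - 2*t) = (t - 5)*(t - 2)*(t^3 + 2*t^2 + t) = (t - 5)*(t - 2)*(t + 1)*(t^2 + t) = (t - 5)*(t - 2)*(t + 1)^2*(t)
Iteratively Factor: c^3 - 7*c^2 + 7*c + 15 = (c - 5)*(c^2 - 2*c - 3) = (c - 5)*(c - 3)*(c + 1)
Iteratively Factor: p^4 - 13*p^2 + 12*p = (p - 1)*(p^3 + p^2 - 12*p) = (p - 3)*(p - 1)*(p^2 + 4*p) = (p - 3)*(p - 1)*(p + 4)*(p)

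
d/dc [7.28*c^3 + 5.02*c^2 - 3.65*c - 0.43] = 21.84*c^2 + 10.04*c - 3.65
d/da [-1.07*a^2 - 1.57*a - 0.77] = -2.14*a - 1.57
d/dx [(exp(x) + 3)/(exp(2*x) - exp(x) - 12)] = -exp(x)/(exp(2*x) - 8*exp(x) + 16)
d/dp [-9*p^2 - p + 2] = -18*p - 1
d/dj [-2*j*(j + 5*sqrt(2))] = -4*j - 10*sqrt(2)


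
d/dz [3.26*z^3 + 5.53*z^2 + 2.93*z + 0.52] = 9.78*z^2 + 11.06*z + 2.93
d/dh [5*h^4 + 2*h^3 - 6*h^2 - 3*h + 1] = 20*h^3 + 6*h^2 - 12*h - 3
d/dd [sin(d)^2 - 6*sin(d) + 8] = 2*(sin(d) - 3)*cos(d)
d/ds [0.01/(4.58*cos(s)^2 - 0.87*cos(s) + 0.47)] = (0.0916*cos(s) - 0.0087)*sin(s)/(4.58*cos(s)^2 - 0.87*cos(s) + 0.47)^2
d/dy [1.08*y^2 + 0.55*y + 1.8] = 2.16*y + 0.55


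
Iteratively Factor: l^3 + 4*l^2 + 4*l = (l + 2)*(l^2 + 2*l) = l*(l + 2)*(l + 2)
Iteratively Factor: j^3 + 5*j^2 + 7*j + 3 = (j + 1)*(j^2 + 4*j + 3) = (j + 1)*(j + 3)*(j + 1)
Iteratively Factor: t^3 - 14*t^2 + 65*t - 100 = (t - 5)*(t^2 - 9*t + 20) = (t - 5)*(t - 4)*(t - 5)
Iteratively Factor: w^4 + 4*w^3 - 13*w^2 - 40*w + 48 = (w + 4)*(w^3 - 13*w + 12) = (w - 3)*(w + 4)*(w^2 + 3*w - 4) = (w - 3)*(w - 1)*(w + 4)*(w + 4)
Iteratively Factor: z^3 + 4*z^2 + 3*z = (z)*(z^2 + 4*z + 3) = z*(z + 3)*(z + 1)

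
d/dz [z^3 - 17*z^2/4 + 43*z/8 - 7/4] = 3*z^2 - 17*z/2 + 43/8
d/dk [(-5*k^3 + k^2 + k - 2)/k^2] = (-5*k^3 - k + 4)/k^3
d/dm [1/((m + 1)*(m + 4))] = (-2*m - 5)/(m^4 + 10*m^3 + 33*m^2 + 40*m + 16)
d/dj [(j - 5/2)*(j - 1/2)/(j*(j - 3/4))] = (36*j^2 - 40*j + 15)/(j^2*(16*j^2 - 24*j + 9))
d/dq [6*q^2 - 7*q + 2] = 12*q - 7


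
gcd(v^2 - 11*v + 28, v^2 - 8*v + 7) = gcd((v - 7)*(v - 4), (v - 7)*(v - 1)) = v - 7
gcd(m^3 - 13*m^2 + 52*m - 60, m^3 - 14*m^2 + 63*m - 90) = m^2 - 11*m + 30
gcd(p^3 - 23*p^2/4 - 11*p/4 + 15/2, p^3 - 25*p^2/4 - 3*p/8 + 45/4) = p^2 - 19*p/4 - 15/2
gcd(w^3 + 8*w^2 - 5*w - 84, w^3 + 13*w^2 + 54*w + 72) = w + 4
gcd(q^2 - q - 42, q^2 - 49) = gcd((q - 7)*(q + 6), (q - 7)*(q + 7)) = q - 7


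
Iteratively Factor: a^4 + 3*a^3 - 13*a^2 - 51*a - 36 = (a + 3)*(a^3 - 13*a - 12) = (a - 4)*(a + 3)*(a^2 + 4*a + 3) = (a - 4)*(a + 3)^2*(a + 1)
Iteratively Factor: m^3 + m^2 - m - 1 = (m + 1)*(m^2 - 1) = (m - 1)*(m + 1)*(m + 1)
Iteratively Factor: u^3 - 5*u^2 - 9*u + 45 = (u - 5)*(u^2 - 9) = (u - 5)*(u - 3)*(u + 3)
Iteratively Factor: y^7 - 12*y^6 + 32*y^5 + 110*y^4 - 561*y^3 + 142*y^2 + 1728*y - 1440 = (y - 3)*(y^6 - 9*y^5 + 5*y^4 + 125*y^3 - 186*y^2 - 416*y + 480) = (y - 3)*(y - 1)*(y^5 - 8*y^4 - 3*y^3 + 122*y^2 - 64*y - 480) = (y - 4)*(y - 3)*(y - 1)*(y^4 - 4*y^3 - 19*y^2 + 46*y + 120) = (y - 5)*(y - 4)*(y - 3)*(y - 1)*(y^3 + y^2 - 14*y - 24) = (y - 5)*(y - 4)^2*(y - 3)*(y - 1)*(y^2 + 5*y + 6) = (y - 5)*(y - 4)^2*(y - 3)*(y - 1)*(y + 3)*(y + 2)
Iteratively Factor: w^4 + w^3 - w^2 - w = (w)*(w^3 + w^2 - w - 1) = w*(w + 1)*(w^2 - 1) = w*(w + 1)^2*(w - 1)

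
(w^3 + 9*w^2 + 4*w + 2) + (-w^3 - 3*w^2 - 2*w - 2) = 6*w^2 + 2*w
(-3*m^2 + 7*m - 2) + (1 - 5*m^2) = -8*m^2 + 7*m - 1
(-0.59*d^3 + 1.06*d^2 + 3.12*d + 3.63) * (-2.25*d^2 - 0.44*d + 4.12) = 1.3275*d^5 - 2.1254*d^4 - 9.9172*d^3 - 5.1731*d^2 + 11.2572*d + 14.9556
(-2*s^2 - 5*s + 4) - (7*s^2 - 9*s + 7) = -9*s^2 + 4*s - 3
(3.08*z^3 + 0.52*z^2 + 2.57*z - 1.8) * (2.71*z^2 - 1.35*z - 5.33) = 8.3468*z^5 - 2.7488*z^4 - 10.1537*z^3 - 11.1191*z^2 - 11.2681*z + 9.594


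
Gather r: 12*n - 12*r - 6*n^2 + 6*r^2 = -6*n^2 + 12*n + 6*r^2 - 12*r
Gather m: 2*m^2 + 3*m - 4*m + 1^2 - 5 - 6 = 2*m^2 - m - 10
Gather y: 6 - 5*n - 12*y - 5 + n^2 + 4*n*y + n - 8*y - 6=n^2 - 4*n + y*(4*n - 20) - 5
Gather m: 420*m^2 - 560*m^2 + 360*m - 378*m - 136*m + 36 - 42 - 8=-140*m^2 - 154*m - 14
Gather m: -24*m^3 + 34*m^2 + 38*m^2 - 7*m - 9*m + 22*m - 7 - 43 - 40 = -24*m^3 + 72*m^2 + 6*m - 90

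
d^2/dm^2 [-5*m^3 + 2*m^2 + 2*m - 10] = 4 - 30*m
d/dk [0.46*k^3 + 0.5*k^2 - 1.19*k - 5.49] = 1.38*k^2 + 1.0*k - 1.19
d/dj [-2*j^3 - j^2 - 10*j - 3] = -6*j^2 - 2*j - 10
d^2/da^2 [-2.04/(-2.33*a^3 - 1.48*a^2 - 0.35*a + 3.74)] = (-(28.5192*a + 6.0384)*(2.33*a^3 + 1.48*a^2 + 0.35*a - 3.74) + 2.04*(6.99*a^2 + 2.96*a + 0.35)*(13.98*a^2 + 5.92*a + 0.7))/(2.33*a^3 + 1.48*a^2 + 0.35*a - 3.74)^3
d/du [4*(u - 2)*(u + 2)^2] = 4*(u + 2)*(3*u - 2)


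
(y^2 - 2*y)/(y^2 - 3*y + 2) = y/(y - 1)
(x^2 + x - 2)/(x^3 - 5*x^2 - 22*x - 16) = (x - 1)/(x^2 - 7*x - 8)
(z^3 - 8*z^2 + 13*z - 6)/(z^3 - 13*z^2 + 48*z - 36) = (z - 1)/(z - 6)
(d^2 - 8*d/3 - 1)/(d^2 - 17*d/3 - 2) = (d - 3)/(d - 6)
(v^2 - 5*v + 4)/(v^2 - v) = (v - 4)/v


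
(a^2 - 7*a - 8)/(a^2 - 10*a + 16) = (a + 1)/(a - 2)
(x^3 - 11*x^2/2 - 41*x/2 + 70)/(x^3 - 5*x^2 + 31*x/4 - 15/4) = 2*(x^2 - 3*x - 28)/(2*x^2 - 5*x + 3)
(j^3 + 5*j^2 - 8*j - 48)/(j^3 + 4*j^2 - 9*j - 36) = (j + 4)/(j + 3)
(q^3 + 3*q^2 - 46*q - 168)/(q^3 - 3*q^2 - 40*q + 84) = (q + 4)/(q - 2)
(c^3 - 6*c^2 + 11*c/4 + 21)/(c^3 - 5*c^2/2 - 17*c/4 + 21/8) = 2*(c - 4)/(2*c - 1)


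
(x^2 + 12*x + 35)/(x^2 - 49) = (x + 5)/(x - 7)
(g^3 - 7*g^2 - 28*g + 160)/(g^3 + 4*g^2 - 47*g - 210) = (g^2 - 12*g + 32)/(g^2 - g - 42)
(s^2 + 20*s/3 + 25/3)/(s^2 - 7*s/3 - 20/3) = (s + 5)/(s - 4)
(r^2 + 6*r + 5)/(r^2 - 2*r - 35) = (r + 1)/(r - 7)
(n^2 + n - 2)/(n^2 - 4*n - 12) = (n - 1)/(n - 6)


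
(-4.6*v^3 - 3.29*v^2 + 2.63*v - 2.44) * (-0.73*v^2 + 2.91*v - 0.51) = 3.358*v^5 - 10.9843*v^4 - 9.1478*v^3 + 11.1124*v^2 - 8.4417*v + 1.2444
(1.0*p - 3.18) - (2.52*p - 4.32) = 1.14 - 1.52*p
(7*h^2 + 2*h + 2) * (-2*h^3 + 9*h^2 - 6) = -14*h^5 + 59*h^4 + 14*h^3 - 24*h^2 - 12*h - 12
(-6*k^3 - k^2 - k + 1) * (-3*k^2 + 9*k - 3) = 18*k^5 - 51*k^4 + 12*k^3 - 9*k^2 + 12*k - 3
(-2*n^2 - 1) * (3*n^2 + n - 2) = -6*n^4 - 2*n^3 + n^2 - n + 2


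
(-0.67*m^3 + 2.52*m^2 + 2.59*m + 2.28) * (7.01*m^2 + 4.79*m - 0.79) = -4.6967*m^5 + 14.4559*m^4 + 30.756*m^3 + 26.3981*m^2 + 8.8751*m - 1.8012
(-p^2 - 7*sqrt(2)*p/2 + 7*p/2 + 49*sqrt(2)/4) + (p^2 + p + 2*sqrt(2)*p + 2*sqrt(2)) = -3*sqrt(2)*p/2 + 9*p/2 + 57*sqrt(2)/4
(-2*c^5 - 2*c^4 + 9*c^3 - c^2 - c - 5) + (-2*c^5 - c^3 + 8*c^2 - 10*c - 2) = -4*c^5 - 2*c^4 + 8*c^3 + 7*c^2 - 11*c - 7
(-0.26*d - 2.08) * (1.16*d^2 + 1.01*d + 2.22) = -0.3016*d^3 - 2.6754*d^2 - 2.678*d - 4.6176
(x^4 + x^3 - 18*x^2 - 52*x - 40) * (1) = x^4 + x^3 - 18*x^2 - 52*x - 40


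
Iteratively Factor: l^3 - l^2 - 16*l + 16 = (l - 4)*(l^2 + 3*l - 4) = (l - 4)*(l - 1)*(l + 4)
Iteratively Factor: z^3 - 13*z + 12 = (z + 4)*(z^2 - 4*z + 3) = (z - 1)*(z + 4)*(z - 3)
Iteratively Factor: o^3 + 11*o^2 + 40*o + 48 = (o + 3)*(o^2 + 8*o + 16) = (o + 3)*(o + 4)*(o + 4)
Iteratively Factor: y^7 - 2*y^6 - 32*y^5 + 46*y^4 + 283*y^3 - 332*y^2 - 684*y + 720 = (y + 4)*(y^6 - 6*y^5 - 8*y^4 + 78*y^3 - 29*y^2 - 216*y + 180) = (y - 5)*(y + 4)*(y^5 - y^4 - 13*y^3 + 13*y^2 + 36*y - 36) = (y - 5)*(y + 2)*(y + 4)*(y^4 - 3*y^3 - 7*y^2 + 27*y - 18) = (y - 5)*(y - 3)*(y + 2)*(y + 4)*(y^3 - 7*y + 6) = (y - 5)*(y - 3)*(y - 2)*(y + 2)*(y + 4)*(y^2 + 2*y - 3) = (y - 5)*(y - 3)*(y - 2)*(y - 1)*(y + 2)*(y + 4)*(y + 3)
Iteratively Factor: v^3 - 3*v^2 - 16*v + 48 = (v - 3)*(v^2 - 16) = (v - 4)*(v - 3)*(v + 4)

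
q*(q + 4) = q^2 + 4*q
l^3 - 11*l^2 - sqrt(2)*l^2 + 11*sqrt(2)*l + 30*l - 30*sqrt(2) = (l - 6)*(l - 5)*(l - sqrt(2))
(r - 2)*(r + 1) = r^2 - r - 2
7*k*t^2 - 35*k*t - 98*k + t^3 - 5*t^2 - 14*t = (7*k + t)*(t - 7)*(t + 2)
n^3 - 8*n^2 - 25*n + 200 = (n - 8)*(n - 5)*(n + 5)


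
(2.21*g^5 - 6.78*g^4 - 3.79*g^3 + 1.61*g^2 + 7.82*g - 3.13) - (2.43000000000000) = 2.21*g^5 - 6.78*g^4 - 3.79*g^3 + 1.61*g^2 + 7.82*g - 5.56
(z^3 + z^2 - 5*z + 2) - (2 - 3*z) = z^3 + z^2 - 2*z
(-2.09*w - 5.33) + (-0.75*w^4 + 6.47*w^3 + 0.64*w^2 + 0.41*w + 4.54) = -0.75*w^4 + 6.47*w^3 + 0.64*w^2 - 1.68*w - 0.79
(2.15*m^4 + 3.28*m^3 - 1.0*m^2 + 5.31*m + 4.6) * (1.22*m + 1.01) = 2.623*m^5 + 6.1731*m^4 + 2.0928*m^3 + 5.4682*m^2 + 10.9751*m + 4.646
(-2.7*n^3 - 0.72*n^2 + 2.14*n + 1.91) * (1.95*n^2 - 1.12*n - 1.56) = -5.265*n^5 + 1.62*n^4 + 9.1914*n^3 + 2.4509*n^2 - 5.4776*n - 2.9796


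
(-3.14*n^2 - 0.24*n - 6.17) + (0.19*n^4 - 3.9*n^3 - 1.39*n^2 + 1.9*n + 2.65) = 0.19*n^4 - 3.9*n^3 - 4.53*n^2 + 1.66*n - 3.52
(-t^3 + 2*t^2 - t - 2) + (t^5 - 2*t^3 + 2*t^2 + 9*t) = t^5 - 3*t^3 + 4*t^2 + 8*t - 2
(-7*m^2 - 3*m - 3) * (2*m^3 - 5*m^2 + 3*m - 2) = -14*m^5 + 29*m^4 - 12*m^3 + 20*m^2 - 3*m + 6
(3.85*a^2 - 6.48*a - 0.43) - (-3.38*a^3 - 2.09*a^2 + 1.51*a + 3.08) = 3.38*a^3 + 5.94*a^2 - 7.99*a - 3.51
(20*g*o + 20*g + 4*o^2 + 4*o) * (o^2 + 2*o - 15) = 20*g*o^3 + 60*g*o^2 - 260*g*o - 300*g + 4*o^4 + 12*o^3 - 52*o^2 - 60*o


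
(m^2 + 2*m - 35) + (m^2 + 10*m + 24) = 2*m^2 + 12*m - 11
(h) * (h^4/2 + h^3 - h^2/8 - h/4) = h^5/2 + h^4 - h^3/8 - h^2/4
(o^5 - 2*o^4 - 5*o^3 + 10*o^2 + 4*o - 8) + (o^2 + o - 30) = o^5 - 2*o^4 - 5*o^3 + 11*o^2 + 5*o - 38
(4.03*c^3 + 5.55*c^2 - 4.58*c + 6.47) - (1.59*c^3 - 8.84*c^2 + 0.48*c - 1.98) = 2.44*c^3 + 14.39*c^2 - 5.06*c + 8.45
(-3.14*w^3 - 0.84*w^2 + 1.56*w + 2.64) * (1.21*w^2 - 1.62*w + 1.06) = -3.7994*w^5 + 4.0704*w^4 - 0.0800000000000003*w^3 - 0.2232*w^2 - 2.6232*w + 2.7984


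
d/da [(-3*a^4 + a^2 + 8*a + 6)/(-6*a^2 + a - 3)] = (36*a^5 - 9*a^4 + 36*a^3 + 49*a^2 + 66*a - 30)/(36*a^4 - 12*a^3 + 37*a^2 - 6*a + 9)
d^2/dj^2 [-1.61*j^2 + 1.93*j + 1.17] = -3.22000000000000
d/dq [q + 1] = 1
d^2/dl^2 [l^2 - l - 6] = 2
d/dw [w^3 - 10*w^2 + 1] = w*(3*w - 20)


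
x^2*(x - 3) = x^3 - 3*x^2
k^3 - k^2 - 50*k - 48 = (k - 8)*(k + 1)*(k + 6)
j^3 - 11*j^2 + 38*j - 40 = (j - 5)*(j - 4)*(j - 2)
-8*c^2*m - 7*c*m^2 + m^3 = m*(-8*c + m)*(c + m)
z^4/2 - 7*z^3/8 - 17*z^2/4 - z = z*(z/2 + 1)*(z - 4)*(z + 1/4)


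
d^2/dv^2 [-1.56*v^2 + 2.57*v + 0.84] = -3.12000000000000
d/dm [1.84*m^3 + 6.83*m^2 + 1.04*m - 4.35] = 5.52*m^2 + 13.66*m + 1.04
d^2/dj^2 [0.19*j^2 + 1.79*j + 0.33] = 0.380000000000000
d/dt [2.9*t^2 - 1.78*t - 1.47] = 5.8*t - 1.78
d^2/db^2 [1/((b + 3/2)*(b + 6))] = 4*(4*(b + 6)^2 + 2*(b + 6)*(2*b + 3) + (2*b + 3)^2)/((b + 6)^3*(2*b + 3)^3)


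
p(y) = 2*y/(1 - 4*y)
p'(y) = 8*y/(1 - 4*y)^2 + 2/(1 - 4*y)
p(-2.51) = -0.45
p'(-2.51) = 0.02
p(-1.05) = -0.40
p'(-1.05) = 0.07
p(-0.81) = -0.38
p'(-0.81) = 0.11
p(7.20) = -0.52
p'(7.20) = 0.00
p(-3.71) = -0.47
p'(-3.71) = 0.01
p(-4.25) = -0.47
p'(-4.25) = 0.01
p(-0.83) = -0.38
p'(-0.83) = 0.11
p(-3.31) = -0.46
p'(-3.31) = 0.01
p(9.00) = -0.51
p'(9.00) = 0.00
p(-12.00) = -0.49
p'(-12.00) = 0.00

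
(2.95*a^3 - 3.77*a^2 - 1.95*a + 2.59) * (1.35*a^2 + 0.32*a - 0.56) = 3.9825*a^5 - 4.1455*a^4 - 5.4909*a^3 + 4.9837*a^2 + 1.9208*a - 1.4504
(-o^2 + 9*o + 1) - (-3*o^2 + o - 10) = 2*o^2 + 8*o + 11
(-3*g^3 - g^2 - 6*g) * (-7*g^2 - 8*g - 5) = 21*g^5 + 31*g^4 + 65*g^3 + 53*g^2 + 30*g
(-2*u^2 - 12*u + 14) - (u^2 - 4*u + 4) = -3*u^2 - 8*u + 10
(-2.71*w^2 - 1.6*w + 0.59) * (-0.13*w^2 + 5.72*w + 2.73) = 0.3523*w^4 - 15.2932*w^3 - 16.627*w^2 - 0.993200000000001*w + 1.6107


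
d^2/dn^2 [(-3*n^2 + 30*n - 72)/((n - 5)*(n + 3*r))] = 6*(2*(n - 5)^3*(n + 3*r) + (n - 5)^2*(n + 3*r)^2 + (n - 5)^2*(-n^2 + 10*n - 24) + (n - 5)*(n + 3*r)*(-n^2 + 10*n - 24) + (n + 3*r)^2*(-n^2 + 10*n - 24))/((n - 5)^3*(n + 3*r)^3)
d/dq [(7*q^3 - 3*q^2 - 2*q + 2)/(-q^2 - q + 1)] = q*(-7*q^3 - 14*q^2 + 22*q - 2)/(q^4 + 2*q^3 - q^2 - 2*q + 1)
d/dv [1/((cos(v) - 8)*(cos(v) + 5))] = (2*cos(v) - 3)*sin(v)/((cos(v) - 8)^2*(cos(v) + 5)^2)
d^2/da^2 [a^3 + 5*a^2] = 6*a + 10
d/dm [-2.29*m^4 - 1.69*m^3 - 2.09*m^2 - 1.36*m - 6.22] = -9.16*m^3 - 5.07*m^2 - 4.18*m - 1.36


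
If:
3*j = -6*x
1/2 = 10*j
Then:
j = 1/20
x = -1/40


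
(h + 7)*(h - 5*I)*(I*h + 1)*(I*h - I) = -h^4 - 6*h^3 + 6*I*h^3 + 12*h^2 + 36*I*h^2 + 30*h - 42*I*h - 35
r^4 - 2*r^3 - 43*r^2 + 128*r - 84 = (r - 6)*(r - 2)*(r - 1)*(r + 7)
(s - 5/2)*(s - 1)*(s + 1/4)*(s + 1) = s^4 - 9*s^3/4 - 13*s^2/8 + 9*s/4 + 5/8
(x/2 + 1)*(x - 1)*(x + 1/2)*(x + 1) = x^4/2 + 5*x^3/4 - 5*x/4 - 1/2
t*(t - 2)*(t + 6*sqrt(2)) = t^3 - 2*t^2 + 6*sqrt(2)*t^2 - 12*sqrt(2)*t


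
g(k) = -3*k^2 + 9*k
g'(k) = 9 - 6*k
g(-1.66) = -23.21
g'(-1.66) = 18.96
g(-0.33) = -3.30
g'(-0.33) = 10.98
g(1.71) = 6.62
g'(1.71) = -1.26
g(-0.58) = -6.23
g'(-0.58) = 12.48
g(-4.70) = -108.57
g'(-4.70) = 37.20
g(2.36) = 4.53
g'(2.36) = -5.16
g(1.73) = 6.59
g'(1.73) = -1.38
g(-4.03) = -84.99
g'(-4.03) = 33.18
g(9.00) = -162.00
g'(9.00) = -45.00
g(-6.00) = -162.00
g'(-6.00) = 45.00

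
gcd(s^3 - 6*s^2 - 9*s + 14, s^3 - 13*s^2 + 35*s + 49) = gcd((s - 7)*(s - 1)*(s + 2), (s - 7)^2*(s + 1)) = s - 7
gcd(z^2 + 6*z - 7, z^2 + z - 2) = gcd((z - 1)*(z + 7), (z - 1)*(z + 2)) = z - 1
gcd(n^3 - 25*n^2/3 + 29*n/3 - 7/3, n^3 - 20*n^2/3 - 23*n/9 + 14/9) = n^2 - 22*n/3 + 7/3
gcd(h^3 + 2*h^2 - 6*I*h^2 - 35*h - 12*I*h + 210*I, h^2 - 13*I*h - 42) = h - 6*I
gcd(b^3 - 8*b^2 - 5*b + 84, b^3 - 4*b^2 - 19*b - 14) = b - 7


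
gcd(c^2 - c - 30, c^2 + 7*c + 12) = 1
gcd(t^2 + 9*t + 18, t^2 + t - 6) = t + 3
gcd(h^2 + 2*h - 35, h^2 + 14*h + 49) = h + 7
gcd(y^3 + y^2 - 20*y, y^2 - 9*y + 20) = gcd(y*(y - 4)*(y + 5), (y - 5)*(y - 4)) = y - 4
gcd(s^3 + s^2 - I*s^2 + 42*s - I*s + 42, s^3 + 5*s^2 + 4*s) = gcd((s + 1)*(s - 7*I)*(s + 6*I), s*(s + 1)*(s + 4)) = s + 1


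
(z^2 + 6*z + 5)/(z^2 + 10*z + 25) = (z + 1)/(z + 5)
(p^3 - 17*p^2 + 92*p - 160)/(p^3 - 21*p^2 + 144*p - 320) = (p - 4)/(p - 8)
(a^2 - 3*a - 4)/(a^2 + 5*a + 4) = (a - 4)/(a + 4)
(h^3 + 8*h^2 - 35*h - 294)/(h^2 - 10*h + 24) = (h^2 + 14*h + 49)/(h - 4)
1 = 1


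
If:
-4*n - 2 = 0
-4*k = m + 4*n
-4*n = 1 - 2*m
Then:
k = 5/8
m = -1/2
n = -1/2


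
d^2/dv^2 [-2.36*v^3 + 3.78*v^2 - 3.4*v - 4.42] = 7.56 - 14.16*v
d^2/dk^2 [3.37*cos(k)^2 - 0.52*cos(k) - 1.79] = 0.52*cos(k) - 6.74*cos(2*k)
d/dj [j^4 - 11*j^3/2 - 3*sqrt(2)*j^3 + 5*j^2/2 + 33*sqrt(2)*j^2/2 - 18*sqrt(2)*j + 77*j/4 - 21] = 4*j^3 - 33*j^2/2 - 9*sqrt(2)*j^2 + 5*j + 33*sqrt(2)*j - 18*sqrt(2) + 77/4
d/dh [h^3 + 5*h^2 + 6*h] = 3*h^2 + 10*h + 6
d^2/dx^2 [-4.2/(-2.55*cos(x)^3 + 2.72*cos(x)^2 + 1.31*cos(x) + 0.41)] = (-491.589*(1.0*sin(x)^2 + 0.711111111111111*cos(x) - 0.82875816993464)^2*sin(x)^2 + (2.5305*cos(x) - 22.848*cos(2*x) + 24.0975*cos(3*x))*(-2.55*cos(x)^3 + 2.72*cos(x)^2 + 1.31*cos(x) + 0.41))/(-2.55*cos(x)^3 + 2.72*cos(x)^2 + 1.31*cos(x) + 0.41)^3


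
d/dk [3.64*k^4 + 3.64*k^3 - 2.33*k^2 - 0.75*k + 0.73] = 14.56*k^3 + 10.92*k^2 - 4.66*k - 0.75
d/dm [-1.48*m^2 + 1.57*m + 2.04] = 1.57 - 2.96*m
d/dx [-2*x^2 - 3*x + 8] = -4*x - 3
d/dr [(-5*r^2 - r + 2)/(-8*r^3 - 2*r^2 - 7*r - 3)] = (-40*r^4 - 16*r^3 + 81*r^2 + 38*r + 17)/(64*r^6 + 32*r^5 + 116*r^4 + 76*r^3 + 61*r^2 + 42*r + 9)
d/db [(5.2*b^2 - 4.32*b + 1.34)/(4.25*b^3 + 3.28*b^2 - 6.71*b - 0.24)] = (-22.1*b^4 + 36.72*b^3 - 37.8074*b^2 - 11.2864*b + 10.0282)/(18.0625*b^6 + 27.88*b^5 - 46.2766*b^4 - 46.0576*b^3 + 43.4497*b^2 + 3.2208*b + 0.0576)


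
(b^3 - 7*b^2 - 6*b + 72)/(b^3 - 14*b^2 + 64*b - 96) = (b + 3)/(b - 4)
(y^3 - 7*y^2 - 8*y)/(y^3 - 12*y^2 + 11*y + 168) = y*(y + 1)/(y^2 - 4*y - 21)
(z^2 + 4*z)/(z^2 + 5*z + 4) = z/(z + 1)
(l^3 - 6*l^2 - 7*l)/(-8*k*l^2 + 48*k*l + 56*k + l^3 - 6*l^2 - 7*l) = -l/(8*k - l)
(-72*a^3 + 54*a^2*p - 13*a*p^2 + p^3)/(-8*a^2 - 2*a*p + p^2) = (18*a^2 - 9*a*p + p^2)/(2*a + p)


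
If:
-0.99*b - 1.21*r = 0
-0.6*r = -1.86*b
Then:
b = 0.00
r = 0.00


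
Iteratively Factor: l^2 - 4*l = (l)*(l - 4)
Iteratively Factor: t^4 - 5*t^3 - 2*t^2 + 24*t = (t)*(t^3 - 5*t^2 - 2*t + 24) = t*(t + 2)*(t^2 - 7*t + 12) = t*(t - 3)*(t + 2)*(t - 4)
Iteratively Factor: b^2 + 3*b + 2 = (b + 2)*(b + 1)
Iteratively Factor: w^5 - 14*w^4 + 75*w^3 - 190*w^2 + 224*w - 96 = (w - 4)*(w^4 - 10*w^3 + 35*w^2 - 50*w + 24) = (w - 4)*(w - 1)*(w^3 - 9*w^2 + 26*w - 24) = (w - 4)*(w - 2)*(w - 1)*(w^2 - 7*w + 12) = (w - 4)*(w - 3)*(w - 2)*(w - 1)*(w - 4)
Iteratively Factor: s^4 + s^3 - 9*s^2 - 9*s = (s + 3)*(s^3 - 2*s^2 - 3*s) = (s + 1)*(s + 3)*(s^2 - 3*s) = s*(s + 1)*(s + 3)*(s - 3)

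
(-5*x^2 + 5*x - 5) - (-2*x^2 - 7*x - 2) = -3*x^2 + 12*x - 3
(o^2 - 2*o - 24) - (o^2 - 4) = -2*o - 20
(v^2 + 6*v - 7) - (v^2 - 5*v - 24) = 11*v + 17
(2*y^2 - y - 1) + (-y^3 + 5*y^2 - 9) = -y^3 + 7*y^2 - y - 10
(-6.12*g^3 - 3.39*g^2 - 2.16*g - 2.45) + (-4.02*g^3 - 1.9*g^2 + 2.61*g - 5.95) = -10.14*g^3 - 5.29*g^2 + 0.45*g - 8.4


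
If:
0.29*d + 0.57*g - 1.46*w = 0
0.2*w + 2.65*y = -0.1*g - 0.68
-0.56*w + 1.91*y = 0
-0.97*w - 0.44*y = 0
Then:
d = 13.37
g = -6.80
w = 0.00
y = 0.00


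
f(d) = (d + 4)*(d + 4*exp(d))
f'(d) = d + (d + 4)*(4*exp(d) + 1) + 4*exp(d)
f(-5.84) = 10.72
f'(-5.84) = -7.69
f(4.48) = 3030.91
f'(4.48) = 3358.82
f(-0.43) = 7.75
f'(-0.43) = 15.03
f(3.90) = 1591.93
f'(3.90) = 1770.53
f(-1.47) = -1.39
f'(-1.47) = 4.31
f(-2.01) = -2.93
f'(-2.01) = 1.58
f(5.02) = 5508.20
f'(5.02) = 6082.61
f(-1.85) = -2.63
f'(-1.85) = 2.28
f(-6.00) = 11.98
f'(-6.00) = -8.01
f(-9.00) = 45.00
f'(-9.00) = -14.00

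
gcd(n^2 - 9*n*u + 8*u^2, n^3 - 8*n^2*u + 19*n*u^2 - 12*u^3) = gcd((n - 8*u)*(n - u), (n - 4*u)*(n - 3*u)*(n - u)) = -n + u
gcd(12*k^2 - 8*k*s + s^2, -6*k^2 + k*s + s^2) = -2*k + s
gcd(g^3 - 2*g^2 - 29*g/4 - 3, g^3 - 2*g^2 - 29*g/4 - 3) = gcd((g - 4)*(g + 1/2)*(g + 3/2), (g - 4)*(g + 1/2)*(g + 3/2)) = g^3 - 2*g^2 - 29*g/4 - 3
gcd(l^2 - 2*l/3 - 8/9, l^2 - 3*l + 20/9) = l - 4/3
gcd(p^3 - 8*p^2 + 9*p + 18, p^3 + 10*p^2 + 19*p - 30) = 1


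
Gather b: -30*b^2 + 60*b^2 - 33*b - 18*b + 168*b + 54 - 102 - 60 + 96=30*b^2 + 117*b - 12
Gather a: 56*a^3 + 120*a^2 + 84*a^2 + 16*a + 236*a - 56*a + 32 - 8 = 56*a^3 + 204*a^2 + 196*a + 24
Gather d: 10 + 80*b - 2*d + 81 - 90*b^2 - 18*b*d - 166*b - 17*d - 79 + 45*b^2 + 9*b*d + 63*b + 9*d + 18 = -45*b^2 - 23*b + d*(-9*b - 10) + 30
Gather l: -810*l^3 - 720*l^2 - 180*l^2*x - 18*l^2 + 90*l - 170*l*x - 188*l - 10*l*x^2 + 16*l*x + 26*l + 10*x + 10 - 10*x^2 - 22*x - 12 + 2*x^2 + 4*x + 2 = -810*l^3 + l^2*(-180*x - 738) + l*(-10*x^2 - 154*x - 72) - 8*x^2 - 8*x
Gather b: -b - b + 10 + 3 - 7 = 6 - 2*b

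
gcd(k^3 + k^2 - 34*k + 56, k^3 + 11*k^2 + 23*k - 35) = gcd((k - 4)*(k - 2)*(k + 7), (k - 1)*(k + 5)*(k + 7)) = k + 7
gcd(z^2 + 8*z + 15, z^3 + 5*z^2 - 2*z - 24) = z + 3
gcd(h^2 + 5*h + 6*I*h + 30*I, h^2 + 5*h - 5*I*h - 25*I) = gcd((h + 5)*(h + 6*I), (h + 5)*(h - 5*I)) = h + 5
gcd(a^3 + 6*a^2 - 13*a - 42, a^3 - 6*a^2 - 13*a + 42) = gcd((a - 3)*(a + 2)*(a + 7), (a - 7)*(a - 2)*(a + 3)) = 1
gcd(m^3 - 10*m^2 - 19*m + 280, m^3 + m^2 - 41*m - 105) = m^2 - 2*m - 35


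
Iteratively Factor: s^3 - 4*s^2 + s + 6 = (s - 3)*(s^2 - s - 2) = (s - 3)*(s - 2)*(s + 1)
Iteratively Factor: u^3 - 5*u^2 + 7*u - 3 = (u - 1)*(u^2 - 4*u + 3) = (u - 1)^2*(u - 3)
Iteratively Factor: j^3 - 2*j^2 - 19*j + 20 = (j - 1)*(j^2 - j - 20) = (j - 1)*(j + 4)*(j - 5)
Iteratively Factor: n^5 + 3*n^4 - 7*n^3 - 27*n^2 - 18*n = (n + 2)*(n^4 + n^3 - 9*n^2 - 9*n) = n*(n + 2)*(n^3 + n^2 - 9*n - 9) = n*(n + 2)*(n + 3)*(n^2 - 2*n - 3) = n*(n + 1)*(n + 2)*(n + 3)*(n - 3)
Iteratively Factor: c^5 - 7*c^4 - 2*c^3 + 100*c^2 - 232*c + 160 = (c + 4)*(c^4 - 11*c^3 + 42*c^2 - 68*c + 40) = (c - 2)*(c + 4)*(c^3 - 9*c^2 + 24*c - 20) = (c - 5)*(c - 2)*(c + 4)*(c^2 - 4*c + 4) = (c - 5)*(c - 2)^2*(c + 4)*(c - 2)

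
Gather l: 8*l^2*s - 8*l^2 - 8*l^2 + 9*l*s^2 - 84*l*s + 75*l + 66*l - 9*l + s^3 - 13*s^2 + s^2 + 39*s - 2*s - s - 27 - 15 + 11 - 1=l^2*(8*s - 16) + l*(9*s^2 - 84*s + 132) + s^3 - 12*s^2 + 36*s - 32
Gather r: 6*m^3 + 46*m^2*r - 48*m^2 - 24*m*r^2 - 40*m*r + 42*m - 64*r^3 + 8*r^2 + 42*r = 6*m^3 - 48*m^2 + 42*m - 64*r^3 + r^2*(8 - 24*m) + r*(46*m^2 - 40*m + 42)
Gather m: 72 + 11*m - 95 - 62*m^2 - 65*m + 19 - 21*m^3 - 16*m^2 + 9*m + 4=-21*m^3 - 78*m^2 - 45*m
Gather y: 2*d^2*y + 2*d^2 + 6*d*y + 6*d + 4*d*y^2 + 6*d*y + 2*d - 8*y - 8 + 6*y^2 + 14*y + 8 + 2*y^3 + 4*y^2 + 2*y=2*d^2 + 8*d + 2*y^3 + y^2*(4*d + 10) + y*(2*d^2 + 12*d + 8)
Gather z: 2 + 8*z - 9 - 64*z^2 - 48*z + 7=-64*z^2 - 40*z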